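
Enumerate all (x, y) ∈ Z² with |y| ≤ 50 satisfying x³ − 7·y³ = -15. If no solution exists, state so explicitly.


The equation is x³ - 7y³ = -15. For fixed y, x³ = 7·y³ − 15, so a solution requires the RHS to be a perfect cube.
Strategy: iterate y from -50 to 50, compute RHS = 7·y³ − 15, and check whether it is a (positive or negative) perfect cube.
Check small values of y:
  y = 0: RHS = -15 is not a perfect cube.
  y = 1: RHS = -8 = (-2)³ ⇒ x = -2 works.
  y = -1: RHS = -22 is not a perfect cube.
  y = 2: RHS = 41 is not a perfect cube.
  y = -2: RHS = -71 is not a perfect cube.
  y = 3: RHS = 174 is not a perfect cube.
  y = -3: RHS = -204 is not a perfect cube.
Continuing, at y = -23: RHS = -85184 = (-44)³ ⇒ x = -44 works.
Searching the remaining y in |y| ≤ 50 finds no further solutions.
Collected solutions: (-2, 1), (-44, -23).

Solutions (with |y| ≤ 50): (-2, 1), (-44, -23).


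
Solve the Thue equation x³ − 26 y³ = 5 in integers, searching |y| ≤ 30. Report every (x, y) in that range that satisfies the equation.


The equation is x³ - 26y³ = 5. For fixed y, x³ = 26·y³ + 5, so a solution requires the RHS to be a perfect cube.
Strategy: iterate y from -30 to 30, compute RHS = 26·y³ + 5, and check whether it is a (positive or negative) perfect cube.
Check small values of y:
  y = 0: RHS = 5 is not a perfect cube.
  y = 1: RHS = 31 is not a perfect cube.
  y = -1: RHS = -21 is not a perfect cube.
  y = 2: RHS = 213 is not a perfect cube.
  y = -2: RHS = -203 is not a perfect cube.
  y = 3: RHS = 707 is not a perfect cube.
  y = -3: RHS = -697 is not a perfect cube.
Continuing the search up to |y| = 30 finds no solutions either.
No (x, y) in the scanned range satisfies the equation.

No integer solutions with |y| ≤ 30.


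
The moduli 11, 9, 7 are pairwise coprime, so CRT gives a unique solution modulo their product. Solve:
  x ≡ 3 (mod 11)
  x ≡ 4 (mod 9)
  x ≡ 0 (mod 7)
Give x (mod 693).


Moduli 11, 9, 7 are pairwise coprime; by CRT there is a unique solution modulo M = 11 · 9 · 7 = 693.
Solve pairwise, accumulating the modulus:
  Start with x ≡ 3 (mod 11).
  Combine with x ≡ 4 (mod 9): since gcd(11, 9) = 1, we get a unique residue mod 99.
    Write x = 3 + 11·t and substitute into x ≡ 4 (mod 9): 11·t ≡ 4 − 3 = 1 (mod 9).
    Reduce coefficients mod 9: 2·t ≡ 1 (mod 9).
    The inverse of 2 mod 9 is 5 (since 2·5 = 10 = 1·9 + 1), so t ≡ 5·1 = 5 ≡ 5 (mod 9).
    Then x = 3 + 11·5 = 58, valid modulo lcm(11, 9) = 99: x ≡ 58 (mod 99).
  Combine with x ≡ 0 (mod 7): since gcd(99, 7) = 1, we get a unique residue mod 693.
    Write x = 58 + 99·t and substitute into x ≡ 0 (mod 7): 99·t ≡ 0 − 58 = -58 (mod 7).
    Reduce coefficients mod 7: 1·t ≡ 5 (mod 7).
    So t ≡ 5 (mod 7).
    Then x = 58 + 99·5 = 553, valid modulo lcm(99, 7) = 693: x ≡ 553 (mod 693).
Verify: 553 mod 11 = 3 ✓, 553 mod 9 = 4 ✓, 553 mod 7 = 0 ✓.

x ≡ 553 (mod 693).


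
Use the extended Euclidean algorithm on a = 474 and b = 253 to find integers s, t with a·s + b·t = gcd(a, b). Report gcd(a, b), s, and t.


Euclidean algorithm on (474, 253) — divide until remainder is 0:
  474 = 1 · 253 + 221
  253 = 1 · 221 + 32
  221 = 6 · 32 + 29
  32 = 1 · 29 + 3
  29 = 9 · 3 + 2
  3 = 1 · 2 + 1
  2 = 2 · 1 + 0
gcd(474, 253) = 1.
Track Bezout coefficients alongside the remainders: start with r₀ = 474 = a·1 + b·0 (s = 1, t = 0) and r₁ = 253 = a·0 + b·1 (s = 0, t = 1); each new remainder r_{k+1} = r_{k-1} − q_k·r_k inherits s_{k+1} = s_{k-1} − q_k·s_k, t_{k+1} = t_{k-1} − q_k·t_k, so r_k = a·s_k + b·t_k at every step:
  q = 1: r = 221, s = 1 − 1·0 = 1, t = 0 − 1·1 = -1  (check: 474·1 + 253·(-1) = 221)
  q = 1: r = 32, s = 0 − 1·1 = -1, t = 1 − 1·(-1) = 2  (check: 474·(-1) + 253·2 = 32)
  q = 6: r = 29, s = 1 − 6·(-1) = 7, t = -1 − 6·2 = -13  (check: 474·7 + 253·(-13) = 29)
  q = 1: r = 3, s = -1 − 1·7 = -8, t = 2 − 1·(-13) = 15  (check: 474·(-8) + 253·15 = 3)
  q = 9: r = 2, s = 7 − 9·(-8) = 79, t = -13 − 9·15 = -148  (check: 474·79 + 253·(-148) = 2)
  q = 1: r = 1, s = -8 − 1·79 = -87, t = 15 − 1·(-148) = 163  (check: 474·(-87) + 253·163 = 1)
The row with r = 1 (the gcd) gives the Bezout coefficients s = -87, t = 163.
Result: 474 · (-87) + 253 · (163) = 1.

gcd(474, 253) = 1; s = -87, t = 163 (check: 474·(-87) + 253·163 = 1).


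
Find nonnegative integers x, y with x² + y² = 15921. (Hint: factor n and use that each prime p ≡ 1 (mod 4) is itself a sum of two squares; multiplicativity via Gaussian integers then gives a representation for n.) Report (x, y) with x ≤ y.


Step 1: Factor n = 15921 = 3^2 · 29 · 61.
Step 2: Check the mod-4 condition on each prime factor: 3 ≡ 3 (mod 4), exponent 2 (must be even); 29 ≡ 1 (mod 4), exponent 1; 61 ≡ 1 (mod 4), exponent 1.
All primes ≡ 3 (mod 4) appear to even exponent (or don't appear), so by the two-squares theorem n IS expressible as a sum of two squares.
Step 3: Build a representation. Group n = k² · m with k = 3 and m = 29 · 61 = 1769 (a product of primes ≡ 1 (mod 4)); a representation of m scales to one of n via (k·x)² + (k·y)² = k²(x² + y²). Each prime p ≡ 1 (mod 4) is itself a sum of two squares; find a² by testing p − a² for a perfect square:
  29: 29 − 1² = 28, 29 − 2² = 25 = 5² ⇒ 29 = 2² + 5².
  61: 61 − 1² = 60, 61 − 2² = 57, 61 − 3² = 52, 61 − 4² = 45, 61 − 5² = 36 = 6² ⇒ 61 = 5² + 6².
  Combine using the Brahmagupta–Fibonacci identity (a² + b²)(c² + d²) = (ac − bd)² + (ad + bc)² = (ac + bd)² + (ad − bc)²:
  29 · 61 = 1769: from (2² + 5²)(5² + 6²), take (2·5 − 5·6, 2·6 + 5·5) = (10 − 30, 12 + 25) = (-20, 37); dropping signs (only squares matter) gives (20, 37); check 20² + 37² = 400 + 1369 = 1769 ✓.
  Scale by k = 3: (3·20, 3·37) = (60, 111).
Step 4: Order so x ≤ y and verify: 60² + 111² = 3600 + 12321 = 15921 = n. ✓

n = 15921 = 60² + 111² (one valid representation with x ≤ y).


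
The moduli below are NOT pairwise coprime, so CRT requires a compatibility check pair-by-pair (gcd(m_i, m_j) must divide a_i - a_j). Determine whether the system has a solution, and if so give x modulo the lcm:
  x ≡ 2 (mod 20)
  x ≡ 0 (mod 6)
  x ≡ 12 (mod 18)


Moduli 20, 6, 18 are not pairwise coprime, so CRT works modulo lcm(m_i) when all pairwise compatibility conditions hold.
Pairwise compatibility: gcd(m_i, m_j) must divide a_i - a_j for every pair.
Merge one congruence at a time:
  Start: x ≡ 2 (mod 20).
  Combine with x ≡ 0 (mod 6): gcd(20, 6) = 2; 0 - 2 = -2, which IS divisible by 2, so compatible.
    Write x = 2 + 20·t and substitute into x ≡ 0 (mod 6): 20·t ≡ 0 − 2 = -2 (mod 6).
    Divide the congruence (and modulus) by g = 2: 10·t ≡ -1 (mod 3).
    Reduce coefficients mod 3: 1·t ≡ 2 (mod 3).
    So t ≡ 2 (mod 3).
    Then x = 2 + 20·2 = 42, valid modulo lcm(20, 6) = 60: x ≡ 42 (mod 60).
  Combine with x ≡ 12 (mod 18): gcd(60, 18) = 6; 12 - 42 = -30, which IS divisible by 6, so compatible.
    Write x = 42 + 60·t and substitute into x ≡ 12 (mod 18): 60·t ≡ 12 − 42 = -30 (mod 18).
    Divide the congruence (and modulus) by g = 6: 10·t ≡ -5 (mod 3).
    Reduce coefficients mod 3: 1·t ≡ 1 (mod 3).
    So t ≡ 1 (mod 3).
    Then x = 42 + 60·1 = 102, valid modulo lcm(60, 18) = 180: x ≡ 102 (mod 180).
Verify: 102 mod 20 = 2, 102 mod 6 = 0, 102 mod 18 = 12.

x ≡ 102 (mod 180).


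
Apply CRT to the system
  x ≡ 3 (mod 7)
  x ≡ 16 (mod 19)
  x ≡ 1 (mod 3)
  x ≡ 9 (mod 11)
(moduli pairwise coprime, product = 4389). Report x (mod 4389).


Product of moduli M = 7 · 19 · 3 · 11 = 4389.
Merge one congruence at a time:
  Start: x ≡ 3 (mod 7).
  Combine with x ≡ 16 (mod 19); new modulus lcm = 133.
    Write x = 3 + 7·t and substitute into x ≡ 16 (mod 19): 7·t ≡ 16 − 3 = 13 (mod 19).
    The inverse of 7 mod 19 is 11 (since 7·11 = 77 = 4·19 + 1), so t ≡ 11·13 = 143 ≡ 10 (mod 19).
    Then x = 3 + 7·10 = 73, valid modulo lcm(7, 19) = 133: x ≡ 73 (mod 133).
  Combine with x ≡ 1 (mod 3); new modulus lcm = 399.
    Write x = 73 + 133·t and substitute into x ≡ 1 (mod 3): 133·t ≡ 1 − 73 = -72 (mod 3).
    Reduce coefficients mod 3: 1·t ≡ 0 (mod 3).
    So t ≡ 0 (mod 3).
    Then x = 73 + 133·0 = 73, valid modulo lcm(133, 3) = 399: x ≡ 73 (mod 399).
  Combine with x ≡ 9 (mod 11); new modulus lcm = 4389.
    Write x = 73 + 399·t and substitute into x ≡ 9 (mod 11): 399·t ≡ 9 − 73 = -64 (mod 11).
    Reduce coefficients mod 11: 3·t ≡ 2 (mod 11).
    The inverse of 3 mod 11 is 4 (since 3·4 = 12 = 1·11 + 1), so t ≡ 4·2 = 8 ≡ 8 (mod 11).
    Then x = 73 + 399·8 = 3265, valid modulo lcm(399, 11) = 4389: x ≡ 3265 (mod 4389).
Verify against each original: 3265 mod 7 = 3, 3265 mod 19 = 16, 3265 mod 3 = 1, 3265 mod 11 = 9.

x ≡ 3265 (mod 4389).


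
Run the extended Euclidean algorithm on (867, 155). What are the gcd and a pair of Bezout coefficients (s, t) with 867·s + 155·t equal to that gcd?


Euclidean algorithm on (867, 155) — divide until remainder is 0:
  867 = 5 · 155 + 92
  155 = 1 · 92 + 63
  92 = 1 · 63 + 29
  63 = 2 · 29 + 5
  29 = 5 · 5 + 4
  5 = 1 · 4 + 1
  4 = 4 · 1 + 0
gcd(867, 155) = 1.
Track Bezout coefficients alongside the remainders: start with r₀ = 867 = a·1 + b·0 (s = 1, t = 0) and r₁ = 155 = a·0 + b·1 (s = 0, t = 1); each new remainder r_{k+1} = r_{k-1} − q_k·r_k inherits s_{k+1} = s_{k-1} − q_k·s_k, t_{k+1} = t_{k-1} − q_k·t_k, so r_k = a·s_k + b·t_k at every step:
  q = 5: r = 92, s = 1 − 5·0 = 1, t = 0 − 5·1 = -5  (check: 867·1 + 155·(-5) = 92)
  q = 1: r = 63, s = 0 − 1·1 = -1, t = 1 − 1·(-5) = 6  (check: 867·(-1) + 155·6 = 63)
  q = 1: r = 29, s = 1 − 1·(-1) = 2, t = -5 − 1·6 = -11  (check: 867·2 + 155·(-11) = 29)
  q = 2: r = 5, s = -1 − 2·2 = -5, t = 6 − 2·(-11) = 28  (check: 867·(-5) + 155·28 = 5)
  q = 5: r = 4, s = 2 − 5·(-5) = 27, t = -11 − 5·28 = -151  (check: 867·27 + 155·(-151) = 4)
  q = 1: r = 1, s = -5 − 1·27 = -32, t = 28 − 1·(-151) = 179  (check: 867·(-32) + 155·179 = 1)
The row with r = 1 (the gcd) gives the Bezout coefficients s = -32, t = 179.
Result: 867 · (-32) + 155 · (179) = 1.

gcd(867, 155) = 1; s = -32, t = 179 (check: 867·(-32) + 155·179 = 1).


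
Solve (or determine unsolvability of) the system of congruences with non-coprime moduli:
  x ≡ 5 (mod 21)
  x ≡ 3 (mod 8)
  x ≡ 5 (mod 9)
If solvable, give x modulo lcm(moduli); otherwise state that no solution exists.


Moduli 21, 8, 9 are not pairwise coprime, so CRT works modulo lcm(m_i) when all pairwise compatibility conditions hold.
Pairwise compatibility: gcd(m_i, m_j) must divide a_i - a_j for every pair.
Merge one congruence at a time:
  Start: x ≡ 5 (mod 21).
  Combine with x ≡ 3 (mod 8): gcd(21, 8) = 1; 3 - 5 = -2, which IS divisible by 1, so compatible.
    Write x = 5 + 21·t and substitute into x ≡ 3 (mod 8): 21·t ≡ 3 − 5 = -2 (mod 8).
    Reduce coefficients mod 8: 5·t ≡ 6 (mod 8).
    The inverse of 5 mod 8 is 5 (since 5·5 = 25 = 3·8 + 1), so t ≡ 5·6 = 30 ≡ 6 (mod 8).
    Then x = 5 + 21·6 = 131, valid modulo lcm(21, 8) = 168: x ≡ 131 (mod 168).
  Combine with x ≡ 5 (mod 9): gcd(168, 9) = 3; 5 - 131 = -126, which IS divisible by 3, so compatible.
    Write x = 131 + 168·t and substitute into x ≡ 5 (mod 9): 168·t ≡ 5 − 131 = -126 (mod 9).
    Divide the congruence (and modulus) by g = 3: 56·t ≡ -42 (mod 3).
    Reduce coefficients mod 3: 2·t ≡ 0 (mod 3).
    The inverse of 2 mod 3 is 2 (since 2·2 = 4 = 1·3 + 1), so t ≡ 2·0 = 0 ≡ 0 (mod 3).
    Then x = 131 + 168·0 = 131, valid modulo lcm(168, 9) = 504: x ≡ 131 (mod 504).
Verify: 131 mod 21 = 5, 131 mod 8 = 3, 131 mod 9 = 5.

x ≡ 131 (mod 504).


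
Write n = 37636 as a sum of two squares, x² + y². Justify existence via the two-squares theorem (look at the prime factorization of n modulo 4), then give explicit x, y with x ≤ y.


Step 1: Factor n = 37636 = 2^2 · 97^2.
Step 2: Check the mod-4 condition on each prime factor: 2 = 2 (special); 97 ≡ 1 (mod 4), exponent 2.
All primes ≡ 3 (mod 4) appear to even exponent (or don't appear), so by the two-squares theorem n IS expressible as a sum of two squares.
Step 3: Build a representation. Group n = k² · m with k = 2 and m = 97 · 97 = 9409 (a product of primes ≡ 1 (mod 4)); a representation of m scales to one of n via (k·x)² + (k·y)² = k²(x² + y²). Each prime p ≡ 1 (mod 4) is itself a sum of two squares; find a² by testing p − a² for a perfect square:
  97: 97 − 1² = 96, 97 − 2² = 93, 97 − 3² = 88, 97 − 4² = 81 = 9² ⇒ 97 = 4² + 9².
  Combine using the Brahmagupta–Fibonacci identity (a² + b²)(c² + d²) = (ac − bd)² + (ad + bc)² = (ac + bd)² + (ad − bc)²:
  97 · 97 = 9409: from (4² + 9²)(4² + 9²), take (4·4 − 9·9, 4·9 + 9·4) = (16 − 81, 36 + 36) = (-65, 72); dropping signs (only squares matter) gives (65, 72); check 65² + 72² = 4225 + 5184 = 9409 ✓.
  Scale by k = 2: (2·65, 2·72) = (130, 144).
Step 4: Order so x ≤ y and verify: 130² + 144² = 16900 + 20736 = 37636 = n. ✓

n = 37636 = 130² + 144² (one valid representation with x ≤ y).


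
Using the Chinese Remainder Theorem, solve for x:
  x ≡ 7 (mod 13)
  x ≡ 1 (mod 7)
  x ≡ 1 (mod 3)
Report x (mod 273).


Moduli 13, 7, 3 are pairwise coprime; by CRT there is a unique solution modulo M = 13 · 7 · 3 = 273.
Solve pairwise, accumulating the modulus:
  Start with x ≡ 7 (mod 13).
  Combine with x ≡ 1 (mod 7): since gcd(13, 7) = 1, we get a unique residue mod 91.
    Write x = 7 + 13·t and substitute into x ≡ 1 (mod 7): 13·t ≡ 1 − 7 = -6 (mod 7).
    Reduce coefficients mod 7: 6·t ≡ 1 (mod 7).
    The inverse of 6 mod 7 is 6 (since 6·6 = 36 = 5·7 + 1), so t ≡ 6·1 = 6 ≡ 6 (mod 7).
    Then x = 7 + 13·6 = 85, valid modulo lcm(13, 7) = 91: x ≡ 85 (mod 91).
  Combine with x ≡ 1 (mod 3): since gcd(91, 3) = 1, we get a unique residue mod 273.
    Write x = 85 + 91·t and substitute into x ≡ 1 (mod 3): 91·t ≡ 1 − 85 = -84 (mod 3).
    Reduce coefficients mod 3: 1·t ≡ 0 (mod 3).
    So t ≡ 0 (mod 3).
    Then x = 85 + 91·0 = 85, valid modulo lcm(91, 3) = 273: x ≡ 85 (mod 273).
Verify: 85 mod 13 = 7 ✓, 85 mod 7 = 1 ✓, 85 mod 3 = 1 ✓.

x ≡ 85 (mod 273).


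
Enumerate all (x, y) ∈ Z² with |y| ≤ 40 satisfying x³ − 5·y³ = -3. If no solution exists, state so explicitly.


The equation is x³ - 5y³ = -3. For fixed y, x³ = 5·y³ − 3, so a solution requires the RHS to be a perfect cube.
Strategy: iterate y from -40 to 40, compute RHS = 5·y³ − 3, and check whether it is a (positive or negative) perfect cube.
Check small values of y:
  y = 0: RHS = -3 is not a perfect cube.
  y = 1: RHS = 2 is not a perfect cube.
  y = -1: RHS = -8 = (-2)³ ⇒ x = -2 works.
  y = 2: RHS = 37 is not a perfect cube.
  y = -2: RHS = -43 is not a perfect cube.
  y = 3: RHS = 132 is not a perfect cube.
  y = -3: RHS = -138 is not a perfect cube.
Continuing the search up to |y| = 40 finds no further solutions beyond those listed.
Collected solutions: (-2, -1).

Solutions (with |y| ≤ 40): (-2, -1).


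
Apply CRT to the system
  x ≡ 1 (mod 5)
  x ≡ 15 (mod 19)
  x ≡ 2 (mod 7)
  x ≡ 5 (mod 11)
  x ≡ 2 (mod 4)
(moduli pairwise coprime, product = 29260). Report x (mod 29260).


Product of moduli M = 5 · 19 · 7 · 11 · 4 = 29260.
Merge one congruence at a time:
  Start: x ≡ 1 (mod 5).
  Combine with x ≡ 15 (mod 19); new modulus lcm = 95.
    Write x = 1 + 5·t and substitute into x ≡ 15 (mod 19): 5·t ≡ 15 − 1 = 14 (mod 19).
    The inverse of 5 mod 19 is 4 (since 5·4 = 20 = 1·19 + 1), so t ≡ 4·14 = 56 ≡ 18 (mod 19).
    Then x = 1 + 5·18 = 91, valid modulo lcm(5, 19) = 95: x ≡ 91 (mod 95).
  Combine with x ≡ 2 (mod 7); new modulus lcm = 665.
    Write x = 91 + 95·t and substitute into x ≡ 2 (mod 7): 95·t ≡ 2 − 91 = -89 (mod 7).
    Reduce coefficients mod 7: 4·t ≡ 2 (mod 7).
    The inverse of 4 mod 7 is 2 (since 4·2 = 8 = 1·7 + 1), so t ≡ 2·2 = 4 ≡ 4 (mod 7).
    Then x = 91 + 95·4 = 471, valid modulo lcm(95, 7) = 665: x ≡ 471 (mod 665).
  Combine with x ≡ 5 (mod 11); new modulus lcm = 7315.
    Write x = 471 + 665·t and substitute into x ≡ 5 (mod 11): 665·t ≡ 5 − 471 = -466 (mod 11).
    Reduce coefficients mod 11: 5·t ≡ 7 (mod 11).
    The inverse of 5 mod 11 is 9 (since 5·9 = 45 = 4·11 + 1), so t ≡ 9·7 = 63 ≡ 8 (mod 11).
    Then x = 471 + 665·8 = 5791, valid modulo lcm(665, 11) = 7315: x ≡ 5791 (mod 7315).
  Combine with x ≡ 2 (mod 4); new modulus lcm = 29260.
    Write x = 5791 + 7315·t and substitute into x ≡ 2 (mod 4): 7315·t ≡ 2 − 5791 = -5789 (mod 4).
    Reduce coefficients mod 4: 3·t ≡ 3 (mod 4).
    The inverse of 3 mod 4 is 3 (since 3·3 = 9 = 2·4 + 1), so t ≡ 3·3 = 9 ≡ 1 (mod 4).
    Then x = 5791 + 7315·1 = 13106, valid modulo lcm(7315, 4) = 29260: x ≡ 13106 (mod 29260).
Verify against each original: 13106 mod 5 = 1, 13106 mod 19 = 15, 13106 mod 7 = 2, 13106 mod 11 = 5, 13106 mod 4 = 2.

x ≡ 13106 (mod 29260).


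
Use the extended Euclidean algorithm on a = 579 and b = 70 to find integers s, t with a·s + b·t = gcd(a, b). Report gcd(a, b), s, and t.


Euclidean algorithm on (579, 70) — divide until remainder is 0:
  579 = 8 · 70 + 19
  70 = 3 · 19 + 13
  19 = 1 · 13 + 6
  13 = 2 · 6 + 1
  6 = 6 · 1 + 0
gcd(579, 70) = 1.
Track Bezout coefficients alongside the remainders: start with r₀ = 579 = a·1 + b·0 (s = 1, t = 0) and r₁ = 70 = a·0 + b·1 (s = 0, t = 1); each new remainder r_{k+1} = r_{k-1} − q_k·r_k inherits s_{k+1} = s_{k-1} − q_k·s_k, t_{k+1} = t_{k-1} − q_k·t_k, so r_k = a·s_k + b·t_k at every step:
  q = 8: r = 19, s = 1 − 8·0 = 1, t = 0 − 8·1 = -8  (check: 579·1 + 70·(-8) = 19)
  q = 3: r = 13, s = 0 − 3·1 = -3, t = 1 − 3·(-8) = 25  (check: 579·(-3) + 70·25 = 13)
  q = 1: r = 6, s = 1 − 1·(-3) = 4, t = -8 − 1·25 = -33  (check: 579·4 + 70·(-33) = 6)
  q = 2: r = 1, s = -3 − 2·4 = -11, t = 25 − 2·(-33) = 91  (check: 579·(-11) + 70·91 = 1)
The row with r = 1 (the gcd) gives the Bezout coefficients s = -11, t = 91.
Result: 579 · (-11) + 70 · (91) = 1.

gcd(579, 70) = 1; s = -11, t = 91 (check: 579·(-11) + 70·91 = 1).


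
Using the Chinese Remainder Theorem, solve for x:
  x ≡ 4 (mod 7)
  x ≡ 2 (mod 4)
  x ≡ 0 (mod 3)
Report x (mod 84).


Moduli 7, 4, 3 are pairwise coprime; by CRT there is a unique solution modulo M = 7 · 4 · 3 = 84.
Solve pairwise, accumulating the modulus:
  Start with x ≡ 4 (mod 7).
  Combine with x ≡ 2 (mod 4): since gcd(7, 4) = 1, we get a unique residue mod 28.
    Write x = 4 + 7·t and substitute into x ≡ 2 (mod 4): 7·t ≡ 2 − 4 = -2 (mod 4).
    Reduce coefficients mod 4: 3·t ≡ 2 (mod 4).
    The inverse of 3 mod 4 is 3 (since 3·3 = 9 = 2·4 + 1), so t ≡ 3·2 = 6 ≡ 2 (mod 4).
    Then x = 4 + 7·2 = 18, valid modulo lcm(7, 4) = 28: x ≡ 18 (mod 28).
  Combine with x ≡ 0 (mod 3): since gcd(28, 3) = 1, we get a unique residue mod 84.
    Write x = 18 + 28·t and substitute into x ≡ 0 (mod 3): 28·t ≡ 0 − 18 = -18 (mod 3).
    Reduce coefficients mod 3: 1·t ≡ 0 (mod 3).
    So t ≡ 0 (mod 3).
    Then x = 18 + 28·0 = 18, valid modulo lcm(28, 3) = 84: x ≡ 18 (mod 84).
Verify: 18 mod 7 = 4 ✓, 18 mod 4 = 2 ✓, 18 mod 3 = 0 ✓.

x ≡ 18 (mod 84).


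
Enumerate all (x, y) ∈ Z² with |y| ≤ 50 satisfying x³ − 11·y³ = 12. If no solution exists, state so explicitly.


The equation is x³ - 11y³ = 12. For fixed y, x³ = 11·y³ + 12, so a solution requires the RHS to be a perfect cube.
Strategy: iterate y from -50 to 50, compute RHS = 11·y³ + 12, and check whether it is a (positive or negative) perfect cube.
Check small values of y:
  y = 0: RHS = 12 is not a perfect cube.
  y = 1: RHS = 23 is not a perfect cube.
  y = -1: RHS = 1 = (1)³ ⇒ x = 1 works.
  y = 2: RHS = 100 is not a perfect cube.
  y = -2: RHS = -76 is not a perfect cube.
  y = 3: RHS = 309 is not a perfect cube.
  y = -3: RHS = -285 is not a perfect cube.
Continuing the search up to |y| = 50 finds no further solutions beyond those listed.
Collected solutions: (1, -1).

Solutions (with |y| ≤ 50): (1, -1).


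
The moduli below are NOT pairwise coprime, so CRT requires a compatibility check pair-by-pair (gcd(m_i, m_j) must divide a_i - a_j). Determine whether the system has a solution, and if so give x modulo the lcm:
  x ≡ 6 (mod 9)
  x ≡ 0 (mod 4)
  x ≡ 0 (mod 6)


Moduli 9, 4, 6 are not pairwise coprime, so CRT works modulo lcm(m_i) when all pairwise compatibility conditions hold.
Pairwise compatibility: gcd(m_i, m_j) must divide a_i - a_j for every pair.
Merge one congruence at a time:
  Start: x ≡ 6 (mod 9).
  Combine with x ≡ 0 (mod 4): gcd(9, 4) = 1; 0 - 6 = -6, which IS divisible by 1, so compatible.
    Write x = 6 + 9·t and substitute into x ≡ 0 (mod 4): 9·t ≡ 0 − 6 = -6 (mod 4).
    Reduce coefficients mod 4: 1·t ≡ 2 (mod 4).
    So t ≡ 2 (mod 4).
    Then x = 6 + 9·2 = 24, valid modulo lcm(9, 4) = 36: x ≡ 24 (mod 36).
  Combine with x ≡ 0 (mod 6): gcd(36, 6) = 6; 0 - 24 = -24, which IS divisible by 6, so compatible.
    Write x = 24 + 36·t and substitute into x ≡ 0 (mod 6): 36·t ≡ 0 − 24 = -24 (mod 6).
    Divide the congruence (and modulus) by g = 6: 6·t ≡ -4 (mod 1).
    Modulo 1 every t works; take t = 0.
    Then x = 24 + 36·0 = 24, valid modulo lcm(36, 6) = 36: x ≡ 24 (mod 36).
Verify: 24 mod 9 = 6, 24 mod 4 = 0, 24 mod 6 = 0.

x ≡ 24 (mod 36).


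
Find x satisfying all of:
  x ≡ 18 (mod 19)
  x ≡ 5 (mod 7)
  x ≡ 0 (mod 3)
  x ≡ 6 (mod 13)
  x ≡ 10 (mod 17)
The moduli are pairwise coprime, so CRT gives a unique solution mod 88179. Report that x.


Product of moduli M = 19 · 7 · 3 · 13 · 17 = 88179.
Merge one congruence at a time:
  Start: x ≡ 18 (mod 19).
  Combine with x ≡ 5 (mod 7); new modulus lcm = 133.
    Write x = 18 + 19·t and substitute into x ≡ 5 (mod 7): 19·t ≡ 5 − 18 = -13 (mod 7).
    Reduce coefficients mod 7: 5·t ≡ 1 (mod 7).
    The inverse of 5 mod 7 is 3 (since 5·3 = 15 = 2·7 + 1), so t ≡ 3·1 = 3 ≡ 3 (mod 7).
    Then x = 18 + 19·3 = 75, valid modulo lcm(19, 7) = 133: x ≡ 75 (mod 133).
  Combine with x ≡ 0 (mod 3); new modulus lcm = 399.
    Write x = 75 + 133·t and substitute into x ≡ 0 (mod 3): 133·t ≡ 0 − 75 = -75 (mod 3).
    Reduce coefficients mod 3: 1·t ≡ 0 (mod 3).
    So t ≡ 0 (mod 3).
    Then x = 75 + 133·0 = 75, valid modulo lcm(133, 3) = 399: x ≡ 75 (mod 399).
  Combine with x ≡ 6 (mod 13); new modulus lcm = 5187.
    Write x = 75 + 399·t and substitute into x ≡ 6 (mod 13): 399·t ≡ 6 − 75 = -69 (mod 13).
    Reduce coefficients mod 13: 9·t ≡ 9 (mod 13).
    The inverse of 9 mod 13 is 3 (since 9·3 = 27 = 2·13 + 1), so t ≡ 3·9 = 27 ≡ 1 (mod 13).
    Then x = 75 + 399·1 = 474, valid modulo lcm(399, 13) = 5187: x ≡ 474 (mod 5187).
  Combine with x ≡ 10 (mod 17); new modulus lcm = 88179.
    Write x = 474 + 5187·t and substitute into x ≡ 10 (mod 17): 5187·t ≡ 10 − 474 = -464 (mod 17).
    Reduce coefficients mod 17: 2·t ≡ 12 (mod 17).
    The inverse of 2 mod 17 is 9 (since 2·9 = 18 = 1·17 + 1), so t ≡ 9·12 = 108 ≡ 6 (mod 17).
    Then x = 474 + 5187·6 = 31596, valid modulo lcm(5187, 17) = 88179: x ≡ 31596 (mod 88179).
Verify against each original: 31596 mod 19 = 18, 31596 mod 7 = 5, 31596 mod 3 = 0, 31596 mod 13 = 6, 31596 mod 17 = 10.

x ≡ 31596 (mod 88179).


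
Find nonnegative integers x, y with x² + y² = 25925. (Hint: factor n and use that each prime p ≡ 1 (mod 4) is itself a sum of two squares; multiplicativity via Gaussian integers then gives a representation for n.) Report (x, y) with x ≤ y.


Step 1: Factor n = 25925 = 5^2 · 17 · 61.
Step 2: Check the mod-4 condition on each prime factor: 5 ≡ 1 (mod 4), exponent 2; 17 ≡ 1 (mod 4), exponent 1; 61 ≡ 1 (mod 4), exponent 1.
All primes ≡ 3 (mod 4) appear to even exponent (or don't appear), so by the two-squares theorem n IS expressible as a sum of two squares.
Step 3: Build a representation. Group n = k² · m with k = 5 and m = 17 · 61 = 1037 (a product of primes ≡ 1 (mod 4)); a representation of m scales to one of n via (k·x)² + (k·y)² = k²(x² + y²). Each prime p ≡ 1 (mod 4) is itself a sum of two squares; find a² by testing p − a² for a perfect square:
  17: 17 − 1² = 16 = 4² ⇒ 17 = 1² + 4².
  61: 61 − 1² = 60, 61 − 2² = 57, 61 − 3² = 52, 61 − 4² = 45, 61 − 5² = 36 = 6² ⇒ 61 = 5² + 6².
  Combine using the Brahmagupta–Fibonacci identity (a² + b²)(c² + d²) = (ac − bd)² + (ad + bc)² = (ac + bd)² + (ad − bc)²:
  17 · 61 = 1037: from (1² + 4²)(5² + 6²), take (1·5 − 4·6, 1·6 + 4·5) = (5 − 24, 6 + 20) = (-19, 26); dropping signs (only squares matter) gives (19, 26); check 19² + 26² = 361 + 676 = 1037 ✓.
  Scale by k = 5: (5·19, 5·26) = (95, 130).
Step 4: Order so x ≤ y and verify: 95² + 130² = 9025 + 16900 = 25925 = n. ✓

n = 25925 = 95² + 130² (one valid representation with x ≤ y).


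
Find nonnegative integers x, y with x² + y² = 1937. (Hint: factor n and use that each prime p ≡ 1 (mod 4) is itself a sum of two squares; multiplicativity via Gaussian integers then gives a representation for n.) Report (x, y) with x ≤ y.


Step 1: Factor n = 1937 = 13 · 149.
Step 2: Check the mod-4 condition on each prime factor: 13 ≡ 1 (mod 4), exponent 1; 149 ≡ 1 (mod 4), exponent 1.
All primes ≡ 3 (mod 4) appear to even exponent (or don't appear), so by the two-squares theorem n IS expressible as a sum of two squares.
Step 3: Build a representation. Here n = 13 · 149 is a product of primes ≡ 1 (mod 4). Each prime p ≡ 1 (mod 4) is itself a sum of two squares; find a² by testing p − a² for a perfect square:
  13: 13 − 1² = 12, 13 − 2² = 9 = 3² ⇒ 13 = 2² + 3².
  149: 149 − 1² = 148, 149 − 2² = 145, 149 − 3² = 140, 149 − 4² = 133, 149 − 5² = 124, 149 − 6² = 113, 149 − 7² = 100 = 10² ⇒ 149 = 7² + 10².
  Combine using the Brahmagupta–Fibonacci identity (a² + b²)(c² + d²) = (ac − bd)² + (ad + bc)² = (ac + bd)² + (ad − bc)²:
  13 · 149 = 1937: from (2² + 3²)(7² + 10²), take (2·7 − 3·10, 2·10 + 3·7) = (14 − 30, 20 + 21) = (-16, 41); dropping signs (only squares matter) gives (16, 41); check 16² + 41² = 256 + 1681 = 1937 ✓.
Step 4: Order so x ≤ y and verify: 16² + 41² = 256 + 1681 = 1937 = n. ✓

n = 1937 = 16² + 41² (one valid representation with x ≤ y).


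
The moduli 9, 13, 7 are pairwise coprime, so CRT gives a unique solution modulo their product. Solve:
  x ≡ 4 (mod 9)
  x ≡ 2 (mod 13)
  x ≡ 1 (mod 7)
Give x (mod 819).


Moduli 9, 13, 7 are pairwise coprime; by CRT there is a unique solution modulo M = 9 · 13 · 7 = 819.
Solve pairwise, accumulating the modulus:
  Start with x ≡ 4 (mod 9).
  Combine with x ≡ 2 (mod 13): since gcd(9, 13) = 1, we get a unique residue mod 117.
    Write x = 4 + 9·t and substitute into x ≡ 2 (mod 13): 9·t ≡ 2 − 4 = -2 (mod 13).
    Reduce coefficients mod 13: 9·t ≡ 11 (mod 13).
    The inverse of 9 mod 13 is 3 (since 9·3 = 27 = 2·13 + 1), so t ≡ 3·11 = 33 ≡ 7 (mod 13).
    Then x = 4 + 9·7 = 67, valid modulo lcm(9, 13) = 117: x ≡ 67 (mod 117).
  Combine with x ≡ 1 (mod 7): since gcd(117, 7) = 1, we get a unique residue mod 819.
    Write x = 67 + 117·t and substitute into x ≡ 1 (mod 7): 117·t ≡ 1 − 67 = -66 (mod 7).
    Reduce coefficients mod 7: 5·t ≡ 4 (mod 7).
    The inverse of 5 mod 7 is 3 (since 5·3 = 15 = 2·7 + 1), so t ≡ 3·4 = 12 ≡ 5 (mod 7).
    Then x = 67 + 117·5 = 652, valid modulo lcm(117, 7) = 819: x ≡ 652 (mod 819).
Verify: 652 mod 9 = 4 ✓, 652 mod 13 = 2 ✓, 652 mod 7 = 1 ✓.

x ≡ 652 (mod 819).


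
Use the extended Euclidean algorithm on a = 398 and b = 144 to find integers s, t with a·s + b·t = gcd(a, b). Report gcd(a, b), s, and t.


Euclidean algorithm on (398, 144) — divide until remainder is 0:
  398 = 2 · 144 + 110
  144 = 1 · 110 + 34
  110 = 3 · 34 + 8
  34 = 4 · 8 + 2
  8 = 4 · 2 + 0
gcd(398, 144) = 2.
Track Bezout coefficients alongside the remainders: start with r₀ = 398 = a·1 + b·0 (s = 1, t = 0) and r₁ = 144 = a·0 + b·1 (s = 0, t = 1); each new remainder r_{k+1} = r_{k-1} − q_k·r_k inherits s_{k+1} = s_{k-1} − q_k·s_k, t_{k+1} = t_{k-1} − q_k·t_k, so r_k = a·s_k + b·t_k at every step:
  q = 2: r = 110, s = 1 − 2·0 = 1, t = 0 − 2·1 = -2  (check: 398·1 + 144·(-2) = 110)
  q = 1: r = 34, s = 0 − 1·1 = -1, t = 1 − 1·(-2) = 3  (check: 398·(-1) + 144·3 = 34)
  q = 3: r = 8, s = 1 − 3·(-1) = 4, t = -2 − 3·3 = -11  (check: 398·4 + 144·(-11) = 8)
  q = 4: r = 2, s = -1 − 4·4 = -17, t = 3 − 4·(-11) = 47  (check: 398·(-17) + 144·47 = 2)
The row with r = 2 (the gcd) gives the Bezout coefficients s = -17, t = 47.
Result: 398 · (-17) + 144 · (47) = 2.

gcd(398, 144) = 2; s = -17, t = 47 (check: 398·(-17) + 144·47 = 2).


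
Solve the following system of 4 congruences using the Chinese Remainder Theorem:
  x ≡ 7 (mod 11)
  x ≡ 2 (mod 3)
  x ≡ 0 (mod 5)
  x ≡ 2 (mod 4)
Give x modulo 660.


Product of moduli M = 11 · 3 · 5 · 4 = 660.
Merge one congruence at a time:
  Start: x ≡ 7 (mod 11).
  Combine with x ≡ 2 (mod 3); new modulus lcm = 33.
    Write x = 7 + 11·t and substitute into x ≡ 2 (mod 3): 11·t ≡ 2 − 7 = -5 (mod 3).
    Reduce coefficients mod 3: 2·t ≡ 1 (mod 3).
    The inverse of 2 mod 3 is 2 (since 2·2 = 4 = 1·3 + 1), so t ≡ 2·1 = 2 ≡ 2 (mod 3).
    Then x = 7 + 11·2 = 29, valid modulo lcm(11, 3) = 33: x ≡ 29 (mod 33).
  Combine with x ≡ 0 (mod 5); new modulus lcm = 165.
    Write x = 29 + 33·t and substitute into x ≡ 0 (mod 5): 33·t ≡ 0 − 29 = -29 (mod 5).
    Reduce coefficients mod 5: 3·t ≡ 1 (mod 5).
    The inverse of 3 mod 5 is 2 (since 3·2 = 6 = 1·5 + 1), so t ≡ 2·1 = 2 ≡ 2 (mod 5).
    Then x = 29 + 33·2 = 95, valid modulo lcm(33, 5) = 165: x ≡ 95 (mod 165).
  Combine with x ≡ 2 (mod 4); new modulus lcm = 660.
    Write x = 95 + 165·t and substitute into x ≡ 2 (mod 4): 165·t ≡ 2 − 95 = -93 (mod 4).
    Reduce coefficients mod 4: 1·t ≡ 3 (mod 4).
    So t ≡ 3 (mod 4).
    Then x = 95 + 165·3 = 590, valid modulo lcm(165, 4) = 660: x ≡ 590 (mod 660).
Verify against each original: 590 mod 11 = 7, 590 mod 3 = 2, 590 mod 5 = 0, 590 mod 4 = 2.

x ≡ 590 (mod 660).


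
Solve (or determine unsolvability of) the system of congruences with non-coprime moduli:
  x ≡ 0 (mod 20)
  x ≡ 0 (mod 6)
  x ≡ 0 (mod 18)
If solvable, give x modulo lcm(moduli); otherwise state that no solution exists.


Moduli 20, 6, 18 are not pairwise coprime, so CRT works modulo lcm(m_i) when all pairwise compatibility conditions hold.
Pairwise compatibility: gcd(m_i, m_j) must divide a_i - a_j for every pair.
Merge one congruence at a time:
  Start: x ≡ 0 (mod 20).
  Combine with x ≡ 0 (mod 6): gcd(20, 6) = 2; 0 - 0 = 0, which IS divisible by 2, so compatible.
    Write x = 0 + 20·t and substitute into x ≡ 0 (mod 6): 20·t ≡ 0 − 0 = 0 (mod 6).
    Divide the congruence (and modulus) by g = 2: 10·t ≡ 0 (mod 3).
    Reduce coefficients mod 3: 1·t ≡ 0 (mod 3).
    So t ≡ 0 (mod 3).
    Then x = 0 + 20·0 = 0, valid modulo lcm(20, 6) = 60: x ≡ 0 (mod 60).
  Combine with x ≡ 0 (mod 18): gcd(60, 18) = 6; 0 - 0 = 0, which IS divisible by 6, so compatible.
    Write x = 0 + 60·t and substitute into x ≡ 0 (mod 18): 60·t ≡ 0 − 0 = 0 (mod 18).
    Divide the congruence (and modulus) by g = 6: 10·t ≡ 0 (mod 3).
    Reduce coefficients mod 3: 1·t ≡ 0 (mod 3).
    So t ≡ 0 (mod 3).
    Then x = 0 + 60·0 = 0, valid modulo lcm(60, 18) = 180: x ≡ 0 (mod 180).
Verify: 0 mod 20 = 0, 0 mod 6 = 0, 0 mod 18 = 0.

x ≡ 0 (mod 180).


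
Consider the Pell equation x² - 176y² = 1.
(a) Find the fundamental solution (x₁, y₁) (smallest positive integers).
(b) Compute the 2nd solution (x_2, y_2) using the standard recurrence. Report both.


Step 1: Find the fundamental solution (x₁, y₁) of x² - 176y² = 1.
  Expand √176 as a continued fraction. a₀ = ⌊√176⌋ = 13; iterate m_{k+1} = d_k·a_k − m_k, d_{k+1} = (176 − m_{k+1}²)/d_k, a_{k+1} = ⌊(a₀ + m_{k+1})/d_{k+1}⌋ (starting m₀ = 0, d₀ = 1), with convergents p_k = a_k·p_{k-1} + p_{k-2}, q_k = a_k·q_{k-1} + q_{k-2} (p₋₁ = 1, q₋₁ = 0):
  k = 0: a₀ = 13; p₀/q₀ = 13/1; p₀² − 176·q₀² = 169 − 176 = -7.
  k = 1: m = 13, d = 7, a = ⌊(13 + 13)/7⌋ = 3; p/q = (3·13 + 1)/(3·1 + 0) = 40/3; p² − 176·q² = 1600 − 1584 = 16.
  k = 2: m = 8, d = 16, a = ⌊(13 + 8)/16⌋ = 1; p/q = (1·40 + 13)/(1·3 + 1) = 53/4; p² − 176·q² = 2809 − 2816 = -7.
  k = 3: m = 8, d = 7, a = ⌊(13 + 8)/7⌋ = 3; p/q = (3·53 + 40)/(3·4 + 3) = 199/15; p² − 176·q² = 39601 − 39600 = 1.
  The first convergent with p² − 176·q² = 1 gives the fundamental solution (x₁, y₁) = (199, 15).
Step 2: Apply the recurrence (x_{n+1}, y_{n+1}) = (x₁x_n + 176y₁y_n, x₁y_n + y₁x_n) repeatedly.
  From (x_1, y_1) = (199, 15): x_2 = 199·199 + 176·15·15 = 79201; y_2 = 199·15 + 15·199 = 5970.
Step 3: Verify x_2² - 176·y_2² = 6272798401 - 6272798400 = 1 (should be 1). ✓

(x_1, y_1) = (199, 15); (x_2, y_2) = (79201, 5970).


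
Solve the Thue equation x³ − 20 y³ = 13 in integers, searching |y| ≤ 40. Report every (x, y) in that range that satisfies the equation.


The equation is x³ - 20y³ = 13. For fixed y, x³ = 20·y³ + 13, so a solution requires the RHS to be a perfect cube.
Strategy: iterate y from -40 to 40, compute RHS = 20·y³ + 13, and check whether it is a (positive or negative) perfect cube.
Check small values of y:
  y = 0: RHS = 13 is not a perfect cube.
  y = 1: RHS = 33 is not a perfect cube.
  y = -1: RHS = -7 is not a perfect cube.
  y = 2: RHS = 173 is not a perfect cube.
  y = -2: RHS = -147 is not a perfect cube.
  y = 3: RHS = 553 is not a perfect cube.
  y = -3: RHS = -527 is not a perfect cube.
Continuing the search up to |y| = 40 finds no solutions either.
No (x, y) in the scanned range satisfies the equation.

No integer solutions with |y| ≤ 40.


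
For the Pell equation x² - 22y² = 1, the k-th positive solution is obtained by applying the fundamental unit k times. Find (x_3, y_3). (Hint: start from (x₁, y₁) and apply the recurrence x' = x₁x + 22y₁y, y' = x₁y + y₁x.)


Step 1: Find the fundamental solution (x₁, y₁) of x² - 22y² = 1.
  Expand √22 as a continued fraction. a₀ = ⌊√22⌋ = 4; iterate m_{k+1} = d_k·a_k − m_k, d_{k+1} = (22 − m_{k+1}²)/d_k, a_{k+1} = ⌊(a₀ + m_{k+1})/d_{k+1}⌋ (starting m₀ = 0, d₀ = 1), with convergents p_k = a_k·p_{k-1} + p_{k-2}, q_k = a_k·q_{k-1} + q_{k-2} (p₋₁ = 1, q₋₁ = 0):
  k = 0: a₀ = 4; p₀/q₀ = 4/1; p₀² − 22·q₀² = 16 − 22 = -6.
  k = 1: m = 4, d = 6, a = ⌊(4 + 4)/6⌋ = 1; p/q = (1·4 + 1)/(1·1 + 0) = 5/1; p² − 22·q² = 25 − 22 = 3.
  k = 2: m = 2, d = 3, a = ⌊(4 + 2)/3⌋ = 2; p/q = (2·5 + 4)/(2·1 + 1) = 14/3; p² − 22·q² = 196 − 198 = -2.
  k = 3: m = 4, d = 2, a = ⌊(4 + 4)/2⌋ = 4; p/q = (4·14 + 5)/(4·3 + 1) = 61/13; p² − 22·q² = 3721 − 3718 = 3.
  k = 4: m = 4, d = 3, a = ⌊(4 + 4)/3⌋ = 2; p/q = (2·61 + 14)/(2·13 + 3) = 136/29; p² − 22·q² = 18496 − 18502 = -6.
  k = 5: m = 2, d = 6, a = ⌊(4 + 2)/6⌋ = 1; p/q = (1·136 + 61)/(1·29 + 13) = 197/42; p² − 22·q² = 38809 − 38808 = 1.
  The first convergent with p² − 22·q² = 1 gives the fundamental solution (x₁, y₁) = (197, 42).
Step 2: Apply the recurrence (x_{n+1}, y_{n+1}) = (x₁x_n + 22y₁y_n, x₁y_n + y₁x_n) repeatedly.
  From (x_1, y_1) = (197, 42): x_2 = 197·197 + 22·42·42 = 77617; y_2 = 197·42 + 42·197 = 16548.
  From (x_2, y_2) = (77617, 16548): x_3 = 197·77617 + 22·42·16548 = 30580901; y_3 = 197·16548 + 42·77617 = 6519870.
Step 3: Verify x_3² - 22·y_3² = 935191505971801 - 935191505971800 = 1 (should be 1). ✓

(x_1, y_1) = (197, 42); (x_3, y_3) = (30580901, 6519870).


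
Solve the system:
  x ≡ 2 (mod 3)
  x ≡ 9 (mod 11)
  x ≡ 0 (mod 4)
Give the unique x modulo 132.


Moduli 3, 11, 4 are pairwise coprime; by CRT there is a unique solution modulo M = 3 · 11 · 4 = 132.
Solve pairwise, accumulating the modulus:
  Start with x ≡ 2 (mod 3).
  Combine with x ≡ 9 (mod 11): since gcd(3, 11) = 1, we get a unique residue mod 33.
    Write x = 2 + 3·t and substitute into x ≡ 9 (mod 11): 3·t ≡ 9 − 2 = 7 (mod 11).
    The inverse of 3 mod 11 is 4 (since 3·4 = 12 = 1·11 + 1), so t ≡ 4·7 = 28 ≡ 6 (mod 11).
    Then x = 2 + 3·6 = 20, valid modulo lcm(3, 11) = 33: x ≡ 20 (mod 33).
  Combine with x ≡ 0 (mod 4): since gcd(33, 4) = 1, we get a unique residue mod 132.
    Write x = 20 + 33·t and substitute into x ≡ 0 (mod 4): 33·t ≡ 0 − 20 = -20 (mod 4).
    Reduce coefficients mod 4: 1·t ≡ 0 (mod 4).
    So t ≡ 0 (mod 4).
    Then x = 20 + 33·0 = 20, valid modulo lcm(33, 4) = 132: x ≡ 20 (mod 132).
Verify: 20 mod 3 = 2 ✓, 20 mod 11 = 9 ✓, 20 mod 4 = 0 ✓.

x ≡ 20 (mod 132).


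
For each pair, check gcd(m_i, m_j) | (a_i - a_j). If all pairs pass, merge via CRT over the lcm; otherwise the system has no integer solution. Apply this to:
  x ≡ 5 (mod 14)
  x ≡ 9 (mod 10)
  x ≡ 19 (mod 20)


Moduli 14, 10, 20 are not pairwise coprime, so CRT works modulo lcm(m_i) when all pairwise compatibility conditions hold.
Pairwise compatibility: gcd(m_i, m_j) must divide a_i - a_j for every pair.
Merge one congruence at a time:
  Start: x ≡ 5 (mod 14).
  Combine with x ≡ 9 (mod 10): gcd(14, 10) = 2; 9 - 5 = 4, which IS divisible by 2, so compatible.
    Write x = 5 + 14·t and substitute into x ≡ 9 (mod 10): 14·t ≡ 9 − 5 = 4 (mod 10).
    Divide the congruence (and modulus) by g = 2: 7·t ≡ 2 (mod 5).
    Reduce coefficients mod 5: 2·t ≡ 2 (mod 5).
    The inverse of 2 mod 5 is 3 (since 2·3 = 6 = 1·5 + 1), so t ≡ 3·2 = 6 ≡ 1 (mod 5).
    Then x = 5 + 14·1 = 19, valid modulo lcm(14, 10) = 70: x ≡ 19 (mod 70).
  Combine with x ≡ 19 (mod 20): gcd(70, 20) = 10; 19 - 19 = 0, which IS divisible by 10, so compatible.
    Write x = 19 + 70·t and substitute into x ≡ 19 (mod 20): 70·t ≡ 19 − 19 = 0 (mod 20).
    Divide the congruence (and modulus) by g = 10: 7·t ≡ 0 (mod 2).
    Reduce coefficients mod 2: 1·t ≡ 0 (mod 2).
    So t ≡ 0 (mod 2).
    Then x = 19 + 70·0 = 19, valid modulo lcm(70, 20) = 140: x ≡ 19 (mod 140).
Verify: 19 mod 14 = 5, 19 mod 10 = 9, 19 mod 20 = 19.

x ≡ 19 (mod 140).


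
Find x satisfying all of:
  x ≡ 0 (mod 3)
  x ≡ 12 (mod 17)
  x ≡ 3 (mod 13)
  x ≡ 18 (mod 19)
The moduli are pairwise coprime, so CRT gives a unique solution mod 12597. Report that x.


Product of moduli M = 3 · 17 · 13 · 19 = 12597.
Merge one congruence at a time:
  Start: x ≡ 0 (mod 3).
  Combine with x ≡ 12 (mod 17); new modulus lcm = 51.
    Write x = 0 + 3·t and substitute into x ≡ 12 (mod 17): 3·t ≡ 12 − 0 = 12 (mod 17).
    The inverse of 3 mod 17 is 6 (since 3·6 = 18 = 1·17 + 1), so t ≡ 6·12 = 72 ≡ 4 (mod 17).
    Then x = 0 + 3·4 = 12, valid modulo lcm(3, 17) = 51: x ≡ 12 (mod 51).
  Combine with x ≡ 3 (mod 13); new modulus lcm = 663.
    Write x = 12 + 51·t and substitute into x ≡ 3 (mod 13): 51·t ≡ 3 − 12 = -9 (mod 13).
    Reduce coefficients mod 13: 12·t ≡ 4 (mod 13).
    The inverse of 12 mod 13 is 12 (since 12·12 = 144 = 11·13 + 1), so t ≡ 12·4 = 48 ≡ 9 (mod 13).
    Then x = 12 + 51·9 = 471, valid modulo lcm(51, 13) = 663: x ≡ 471 (mod 663).
  Combine with x ≡ 18 (mod 19); new modulus lcm = 12597.
    Write x = 471 + 663·t and substitute into x ≡ 18 (mod 19): 663·t ≡ 18 − 471 = -453 (mod 19).
    Reduce coefficients mod 19: 17·t ≡ 3 (mod 19).
    The inverse of 17 mod 19 is 9 (since 17·9 = 153 = 8·19 + 1), so t ≡ 9·3 = 27 ≡ 8 (mod 19).
    Then x = 471 + 663·8 = 5775, valid modulo lcm(663, 19) = 12597: x ≡ 5775 (mod 12597).
Verify against each original: 5775 mod 3 = 0, 5775 mod 17 = 12, 5775 mod 13 = 3, 5775 mod 19 = 18.

x ≡ 5775 (mod 12597).
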